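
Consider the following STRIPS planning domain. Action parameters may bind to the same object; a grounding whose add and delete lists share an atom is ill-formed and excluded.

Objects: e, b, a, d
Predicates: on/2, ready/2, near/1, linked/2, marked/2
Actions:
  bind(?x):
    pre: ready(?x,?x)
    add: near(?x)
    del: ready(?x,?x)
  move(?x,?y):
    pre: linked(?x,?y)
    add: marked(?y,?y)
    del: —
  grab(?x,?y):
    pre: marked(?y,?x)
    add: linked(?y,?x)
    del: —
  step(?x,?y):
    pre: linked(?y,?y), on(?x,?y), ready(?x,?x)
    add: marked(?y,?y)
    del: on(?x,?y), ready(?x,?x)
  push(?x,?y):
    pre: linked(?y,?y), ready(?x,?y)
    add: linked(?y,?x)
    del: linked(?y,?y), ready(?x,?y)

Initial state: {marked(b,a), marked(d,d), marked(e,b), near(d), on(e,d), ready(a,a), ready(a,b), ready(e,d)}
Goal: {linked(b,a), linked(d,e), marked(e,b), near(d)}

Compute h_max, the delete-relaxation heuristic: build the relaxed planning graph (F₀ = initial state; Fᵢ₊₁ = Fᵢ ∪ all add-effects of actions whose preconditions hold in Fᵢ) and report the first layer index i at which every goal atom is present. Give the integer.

F0 = init (8 atoms)
F1 = F0 ∪ {linked(b,a), linked(d,d), linked(e,b), near(a)}  (12 atoms)
F2 = F1 ∪ {linked(d,e), marked(a,a), marked(b,b)}  (15 atoms)
goal ⊆ F2  ⇒  h_max = 2

2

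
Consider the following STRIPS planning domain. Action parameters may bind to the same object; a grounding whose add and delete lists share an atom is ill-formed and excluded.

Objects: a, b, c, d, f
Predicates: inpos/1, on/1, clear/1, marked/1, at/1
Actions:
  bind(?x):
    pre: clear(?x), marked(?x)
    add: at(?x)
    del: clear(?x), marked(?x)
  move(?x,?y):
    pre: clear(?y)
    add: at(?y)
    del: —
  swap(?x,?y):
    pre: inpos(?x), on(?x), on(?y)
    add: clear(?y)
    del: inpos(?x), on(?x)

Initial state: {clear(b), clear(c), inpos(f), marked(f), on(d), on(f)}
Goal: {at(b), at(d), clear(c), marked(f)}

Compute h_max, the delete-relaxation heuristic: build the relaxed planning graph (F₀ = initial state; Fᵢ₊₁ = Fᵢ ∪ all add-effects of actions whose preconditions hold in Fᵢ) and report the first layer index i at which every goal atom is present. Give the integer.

2

F0 = init (6 atoms)
F1 = F0 ∪ {at(b), at(c), clear(d), clear(f)}  (10 atoms)
F2 = F1 ∪ {at(d), at(f)}  (12 atoms)
goal ⊆ F2  ⇒  h_max = 2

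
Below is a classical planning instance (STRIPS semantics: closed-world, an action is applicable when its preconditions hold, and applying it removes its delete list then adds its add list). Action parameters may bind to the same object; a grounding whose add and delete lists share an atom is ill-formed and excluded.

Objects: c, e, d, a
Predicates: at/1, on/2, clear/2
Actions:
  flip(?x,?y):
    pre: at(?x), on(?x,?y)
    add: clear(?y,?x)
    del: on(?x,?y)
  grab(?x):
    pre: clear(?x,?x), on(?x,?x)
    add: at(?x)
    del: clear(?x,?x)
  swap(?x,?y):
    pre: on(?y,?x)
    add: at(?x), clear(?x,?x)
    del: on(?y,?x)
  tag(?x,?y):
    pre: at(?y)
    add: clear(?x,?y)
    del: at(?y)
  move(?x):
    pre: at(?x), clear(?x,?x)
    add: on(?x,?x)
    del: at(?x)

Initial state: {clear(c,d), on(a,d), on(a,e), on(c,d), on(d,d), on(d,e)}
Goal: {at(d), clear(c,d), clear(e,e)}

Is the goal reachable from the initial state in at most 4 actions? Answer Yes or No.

Yes

1. swap(e,d)  →  {at(e), clear(c,d), clear(e,e), on(a,d), on(a,e), on(c,d), on(d,d)}
2. swap(d,c)  →  {at(d), at(e), clear(c,d), clear(d,d), clear(e,e), on(a,d), on(a,e), on(d,d)}
optimal plan length = 2; 2 ≤ 4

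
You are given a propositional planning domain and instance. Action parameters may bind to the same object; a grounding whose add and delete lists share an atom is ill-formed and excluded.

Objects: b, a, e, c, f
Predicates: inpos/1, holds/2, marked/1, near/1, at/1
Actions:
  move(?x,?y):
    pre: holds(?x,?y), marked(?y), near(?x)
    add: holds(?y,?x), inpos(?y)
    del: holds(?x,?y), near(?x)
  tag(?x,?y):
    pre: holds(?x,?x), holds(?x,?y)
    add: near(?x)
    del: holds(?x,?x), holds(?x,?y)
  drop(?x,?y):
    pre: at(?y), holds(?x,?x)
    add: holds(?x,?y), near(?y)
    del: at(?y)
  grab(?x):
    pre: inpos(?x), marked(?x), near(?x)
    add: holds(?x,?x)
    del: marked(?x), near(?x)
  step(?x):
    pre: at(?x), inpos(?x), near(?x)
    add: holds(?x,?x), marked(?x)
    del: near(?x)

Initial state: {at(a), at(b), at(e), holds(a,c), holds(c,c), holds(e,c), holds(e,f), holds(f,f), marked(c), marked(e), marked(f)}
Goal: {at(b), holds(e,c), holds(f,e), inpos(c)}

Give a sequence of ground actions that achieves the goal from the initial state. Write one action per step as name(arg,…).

1. drop(c,a)  →  {at(b), at(e), holds(a,c), holds(c,a), holds(c,c), holds(e,c), holds(e,f), holds(f,f), marked(c), marked(e), marked(f), near(a)}
2. move(a,c)  →  {at(b), at(e), holds(c,a), holds(c,c), holds(e,c), holds(e,f), holds(f,f), inpos(c), marked(c), marked(e), marked(f)}
3. drop(f,e)  →  {at(b), holds(c,a), holds(c,c), holds(e,c), holds(e,f), holds(f,e), holds(f,f), inpos(c), marked(c), marked(e), marked(f), near(e)}

drop(c,a); move(a,c); drop(f,e)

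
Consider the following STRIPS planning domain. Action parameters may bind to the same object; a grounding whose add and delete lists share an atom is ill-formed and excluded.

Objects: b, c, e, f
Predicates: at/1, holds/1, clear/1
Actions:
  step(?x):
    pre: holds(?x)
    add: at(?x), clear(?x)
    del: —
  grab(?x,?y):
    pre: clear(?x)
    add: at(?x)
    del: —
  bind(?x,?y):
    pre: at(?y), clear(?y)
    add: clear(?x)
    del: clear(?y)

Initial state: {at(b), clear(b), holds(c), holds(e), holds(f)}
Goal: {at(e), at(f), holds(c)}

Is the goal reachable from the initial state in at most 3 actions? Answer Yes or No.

1. step(e)  →  {at(b), at(e), clear(b), clear(e), holds(c), holds(e), holds(f)}
2. step(f)  →  {at(b), at(e), at(f), clear(b), clear(e), clear(f), holds(c), holds(e), holds(f)}
optimal plan length = 2; 2 ≤ 3

Yes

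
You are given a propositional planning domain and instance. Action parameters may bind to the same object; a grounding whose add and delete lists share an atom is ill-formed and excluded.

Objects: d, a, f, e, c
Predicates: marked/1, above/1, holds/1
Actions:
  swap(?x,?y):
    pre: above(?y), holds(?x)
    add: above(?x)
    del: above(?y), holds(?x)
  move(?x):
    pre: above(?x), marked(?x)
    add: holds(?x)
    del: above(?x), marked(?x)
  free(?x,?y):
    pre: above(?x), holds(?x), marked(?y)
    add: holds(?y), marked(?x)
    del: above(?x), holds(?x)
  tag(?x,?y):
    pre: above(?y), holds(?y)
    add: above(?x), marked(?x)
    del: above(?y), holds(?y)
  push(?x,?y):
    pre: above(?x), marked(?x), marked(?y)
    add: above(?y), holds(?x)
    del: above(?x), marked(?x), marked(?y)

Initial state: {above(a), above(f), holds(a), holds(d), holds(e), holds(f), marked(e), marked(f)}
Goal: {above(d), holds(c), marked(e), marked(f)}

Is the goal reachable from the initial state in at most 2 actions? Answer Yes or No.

No

1. swap(d,a)  →  {above(d), above(f), holds(a), holds(e), holds(f), marked(e), marked(f)}
2. tag(c,f)  →  {above(c), above(d), holds(a), holds(e), marked(c), marked(e), marked(f)}
3. move(c)  →  {above(d), holds(a), holds(c), holds(e), marked(e), marked(f)}
optimal plan length = 3; 3 > 2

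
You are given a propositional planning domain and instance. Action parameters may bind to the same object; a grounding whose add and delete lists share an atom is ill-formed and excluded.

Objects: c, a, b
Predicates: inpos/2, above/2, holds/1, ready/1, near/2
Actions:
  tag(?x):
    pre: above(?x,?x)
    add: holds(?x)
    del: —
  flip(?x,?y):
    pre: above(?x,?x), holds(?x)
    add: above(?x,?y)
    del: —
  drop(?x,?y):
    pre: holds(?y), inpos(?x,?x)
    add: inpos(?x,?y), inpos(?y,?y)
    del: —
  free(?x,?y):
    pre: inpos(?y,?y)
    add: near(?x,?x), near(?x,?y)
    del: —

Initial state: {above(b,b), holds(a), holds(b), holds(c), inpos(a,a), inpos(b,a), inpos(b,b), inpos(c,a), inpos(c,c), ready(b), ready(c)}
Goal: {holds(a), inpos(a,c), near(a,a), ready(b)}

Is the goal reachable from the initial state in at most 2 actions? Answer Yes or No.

Yes

1. drop(a,c)  →  {above(b,b), holds(a), holds(b), holds(c), inpos(a,a), inpos(a,c), inpos(b,a), inpos(b,b), inpos(c,a), inpos(c,c), ready(b), ready(c)}
2. free(a,c)  →  {above(b,b), holds(a), holds(b), holds(c), inpos(a,a), inpos(a,c), inpos(b,a), inpos(b,b), inpos(c,a), inpos(c,c), near(a,a), near(a,c), ready(b), ready(c)}
optimal plan length = 2; 2 ≤ 2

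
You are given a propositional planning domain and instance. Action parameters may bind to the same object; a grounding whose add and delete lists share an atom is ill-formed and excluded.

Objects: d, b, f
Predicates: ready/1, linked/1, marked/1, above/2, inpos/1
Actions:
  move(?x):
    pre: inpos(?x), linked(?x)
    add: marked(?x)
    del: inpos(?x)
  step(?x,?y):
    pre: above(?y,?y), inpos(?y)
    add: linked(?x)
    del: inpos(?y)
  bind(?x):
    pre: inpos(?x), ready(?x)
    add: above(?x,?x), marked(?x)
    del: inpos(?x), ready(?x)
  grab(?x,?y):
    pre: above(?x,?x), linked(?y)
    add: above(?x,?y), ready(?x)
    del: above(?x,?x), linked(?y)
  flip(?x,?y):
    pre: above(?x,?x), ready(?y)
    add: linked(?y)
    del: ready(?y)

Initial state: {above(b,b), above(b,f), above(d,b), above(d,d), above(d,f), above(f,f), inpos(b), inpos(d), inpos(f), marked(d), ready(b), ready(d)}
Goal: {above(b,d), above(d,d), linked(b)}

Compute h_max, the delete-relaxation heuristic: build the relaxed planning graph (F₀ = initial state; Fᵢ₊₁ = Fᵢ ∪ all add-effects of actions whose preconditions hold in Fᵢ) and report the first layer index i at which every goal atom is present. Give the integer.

F0 = init (12 atoms)
F1 = F0 ∪ {linked(b), linked(d), linked(f), marked(b)}  (16 atoms)
F2 = F1 ∪ {above(b,d), above(f,b), above(f,d), marked(f), ready(f)}  (21 atoms)
goal ⊆ F2  ⇒  h_max = 2

2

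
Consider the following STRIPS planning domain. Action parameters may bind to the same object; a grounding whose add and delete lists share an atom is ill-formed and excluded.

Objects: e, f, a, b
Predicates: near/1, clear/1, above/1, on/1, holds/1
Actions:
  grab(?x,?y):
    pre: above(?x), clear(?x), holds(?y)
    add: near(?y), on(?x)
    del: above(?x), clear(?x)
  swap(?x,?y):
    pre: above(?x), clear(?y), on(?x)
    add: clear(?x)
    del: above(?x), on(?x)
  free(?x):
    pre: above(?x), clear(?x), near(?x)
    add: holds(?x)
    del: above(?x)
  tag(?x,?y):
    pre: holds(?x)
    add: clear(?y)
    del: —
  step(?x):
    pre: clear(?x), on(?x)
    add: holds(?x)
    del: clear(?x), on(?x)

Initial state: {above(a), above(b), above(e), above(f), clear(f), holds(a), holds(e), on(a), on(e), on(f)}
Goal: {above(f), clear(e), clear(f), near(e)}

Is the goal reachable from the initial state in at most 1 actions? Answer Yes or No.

No

1. swap(e,f)  →  {above(a), above(b), above(f), clear(e), clear(f), holds(a), holds(e), on(a), on(f)}
2. tag(e,a)  →  {above(a), above(b), above(f), clear(a), clear(e), clear(f), holds(a), holds(e), on(a), on(f)}
3. grab(a,e)  →  {above(b), above(f), clear(e), clear(f), holds(a), holds(e), near(e), on(a), on(f)}
optimal plan length = 3; 3 > 1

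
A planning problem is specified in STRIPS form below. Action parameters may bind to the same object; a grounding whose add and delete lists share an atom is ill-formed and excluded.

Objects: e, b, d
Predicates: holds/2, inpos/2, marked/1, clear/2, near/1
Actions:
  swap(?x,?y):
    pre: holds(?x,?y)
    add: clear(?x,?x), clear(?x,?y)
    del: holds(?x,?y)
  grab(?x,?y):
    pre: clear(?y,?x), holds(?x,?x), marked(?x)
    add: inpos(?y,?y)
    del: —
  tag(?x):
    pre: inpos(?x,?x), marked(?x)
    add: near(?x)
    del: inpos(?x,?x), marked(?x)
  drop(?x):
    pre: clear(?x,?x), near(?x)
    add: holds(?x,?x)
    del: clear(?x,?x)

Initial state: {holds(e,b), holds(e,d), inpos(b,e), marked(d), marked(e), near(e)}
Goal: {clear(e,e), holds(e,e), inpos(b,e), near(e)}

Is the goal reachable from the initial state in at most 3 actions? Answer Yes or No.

Yes

1. swap(e,b)  →  {clear(e,b), clear(e,e), holds(e,d), inpos(b,e), marked(d), marked(e), near(e)}
2. drop(e)  →  {clear(e,b), holds(e,d), holds(e,e), inpos(b,e), marked(d), marked(e), near(e)}
3. swap(e,d)  →  {clear(e,b), clear(e,d), clear(e,e), holds(e,e), inpos(b,e), marked(d), marked(e), near(e)}
optimal plan length = 3; 3 ≤ 3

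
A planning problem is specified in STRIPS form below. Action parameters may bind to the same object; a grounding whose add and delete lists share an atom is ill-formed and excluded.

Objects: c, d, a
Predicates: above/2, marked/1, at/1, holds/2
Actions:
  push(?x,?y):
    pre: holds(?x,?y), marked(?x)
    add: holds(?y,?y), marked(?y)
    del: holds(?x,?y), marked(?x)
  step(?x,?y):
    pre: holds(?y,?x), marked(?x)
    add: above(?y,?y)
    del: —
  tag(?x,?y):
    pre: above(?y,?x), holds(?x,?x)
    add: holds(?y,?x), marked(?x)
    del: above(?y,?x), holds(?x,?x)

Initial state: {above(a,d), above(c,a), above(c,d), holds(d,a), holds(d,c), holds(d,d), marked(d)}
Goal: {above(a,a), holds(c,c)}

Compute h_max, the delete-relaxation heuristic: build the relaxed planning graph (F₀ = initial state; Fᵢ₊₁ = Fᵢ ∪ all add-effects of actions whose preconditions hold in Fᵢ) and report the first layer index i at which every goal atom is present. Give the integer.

F0 = init (7 atoms)
F1 = F0 ∪ {above(d,d), holds(a,a), holds(a,d), holds(c,c), holds(c,d), marked(a), marked(c)}  (14 atoms)
F2 = F1 ∪ {above(a,a), above(c,c), holds(c,a)}  (17 atoms)
goal ⊆ F2  ⇒  h_max = 2

2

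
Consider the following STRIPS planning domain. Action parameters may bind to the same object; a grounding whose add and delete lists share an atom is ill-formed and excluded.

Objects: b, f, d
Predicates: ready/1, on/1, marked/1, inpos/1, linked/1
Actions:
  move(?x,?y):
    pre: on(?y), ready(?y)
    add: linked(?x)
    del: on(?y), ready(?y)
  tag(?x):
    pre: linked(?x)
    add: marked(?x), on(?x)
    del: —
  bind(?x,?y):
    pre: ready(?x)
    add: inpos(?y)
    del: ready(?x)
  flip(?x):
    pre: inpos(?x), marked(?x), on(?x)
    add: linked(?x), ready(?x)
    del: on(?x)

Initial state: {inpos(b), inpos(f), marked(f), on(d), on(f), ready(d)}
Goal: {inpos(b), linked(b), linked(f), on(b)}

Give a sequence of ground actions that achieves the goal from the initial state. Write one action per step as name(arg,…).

move(b,d); tag(b); flip(f)

1. move(b,d)  →  {inpos(b), inpos(f), linked(b), marked(f), on(f)}
2. tag(b)  →  {inpos(b), inpos(f), linked(b), marked(b), marked(f), on(b), on(f)}
3. flip(f)  →  {inpos(b), inpos(f), linked(b), linked(f), marked(b), marked(f), on(b), ready(f)}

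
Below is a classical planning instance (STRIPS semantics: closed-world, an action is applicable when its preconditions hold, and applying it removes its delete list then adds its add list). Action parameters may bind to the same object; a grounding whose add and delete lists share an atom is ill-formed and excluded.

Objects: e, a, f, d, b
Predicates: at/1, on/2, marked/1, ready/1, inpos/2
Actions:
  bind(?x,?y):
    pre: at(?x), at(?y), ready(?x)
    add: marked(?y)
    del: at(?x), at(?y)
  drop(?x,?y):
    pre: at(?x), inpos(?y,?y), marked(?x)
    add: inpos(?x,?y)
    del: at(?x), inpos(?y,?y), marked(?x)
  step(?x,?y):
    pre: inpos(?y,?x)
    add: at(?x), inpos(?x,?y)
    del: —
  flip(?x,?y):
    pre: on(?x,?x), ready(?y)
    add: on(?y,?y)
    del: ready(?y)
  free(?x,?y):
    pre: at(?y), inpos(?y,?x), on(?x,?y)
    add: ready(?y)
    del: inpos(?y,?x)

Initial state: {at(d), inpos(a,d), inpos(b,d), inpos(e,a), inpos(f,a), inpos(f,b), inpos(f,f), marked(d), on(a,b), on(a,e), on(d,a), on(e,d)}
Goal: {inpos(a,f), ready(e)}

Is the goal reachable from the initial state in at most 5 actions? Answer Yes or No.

Yes

1. step(a,e)  →  {at(a), at(d), inpos(a,d), inpos(a,e), inpos(b,d), inpos(e,a), inpos(f,a), inpos(f,b), inpos(f,f), marked(d), on(a,b), on(a,e), on(d,a), on(e,d)}
2. step(e,a)  →  {at(a), at(d), at(e), inpos(a,d), inpos(a,e), inpos(b,d), inpos(e,a), inpos(f,a), inpos(f,b), inpos(f,f), marked(d), on(a,b), on(a,e), on(d,a), on(e,d)}
3. step(a,f)  →  {at(a), at(d), at(e), inpos(a,d), inpos(a,e), inpos(a,f), inpos(b,d), inpos(e,a), inpos(f,a), inpos(f,b), inpos(f,f), marked(d), on(a,b), on(a,e), on(d,a), on(e,d)}
4. free(a,e)  →  {at(a), at(d), at(e), inpos(a,d), inpos(a,e), inpos(a,f), inpos(b,d), inpos(f,a), inpos(f,b), inpos(f,f), marked(d), on(a,b), on(a,e), on(d,a), on(e,d), ready(e)}
optimal plan length = 4; 4 ≤ 5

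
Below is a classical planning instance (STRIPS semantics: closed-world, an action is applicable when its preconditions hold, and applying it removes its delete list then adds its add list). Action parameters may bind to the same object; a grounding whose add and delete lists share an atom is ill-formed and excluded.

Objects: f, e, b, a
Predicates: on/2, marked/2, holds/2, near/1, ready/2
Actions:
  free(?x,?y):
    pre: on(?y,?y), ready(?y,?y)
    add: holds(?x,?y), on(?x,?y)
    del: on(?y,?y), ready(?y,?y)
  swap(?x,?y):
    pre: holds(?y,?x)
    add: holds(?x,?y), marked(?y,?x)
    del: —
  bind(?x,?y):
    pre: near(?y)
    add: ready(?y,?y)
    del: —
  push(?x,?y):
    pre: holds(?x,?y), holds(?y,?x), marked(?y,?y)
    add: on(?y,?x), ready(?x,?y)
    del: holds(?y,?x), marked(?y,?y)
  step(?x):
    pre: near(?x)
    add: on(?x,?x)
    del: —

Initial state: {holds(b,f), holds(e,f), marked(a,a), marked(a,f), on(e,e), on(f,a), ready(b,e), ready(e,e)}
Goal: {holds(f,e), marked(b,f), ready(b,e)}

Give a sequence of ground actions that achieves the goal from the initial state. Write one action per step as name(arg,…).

free(f,e); swap(f,b)

1. free(f,e)  →  {holds(b,f), holds(e,f), holds(f,e), marked(a,a), marked(a,f), on(f,a), on(f,e), ready(b,e)}
2. swap(f,b)  →  {holds(b,f), holds(e,f), holds(f,b), holds(f,e), marked(a,a), marked(a,f), marked(b,f), on(f,a), on(f,e), ready(b,e)}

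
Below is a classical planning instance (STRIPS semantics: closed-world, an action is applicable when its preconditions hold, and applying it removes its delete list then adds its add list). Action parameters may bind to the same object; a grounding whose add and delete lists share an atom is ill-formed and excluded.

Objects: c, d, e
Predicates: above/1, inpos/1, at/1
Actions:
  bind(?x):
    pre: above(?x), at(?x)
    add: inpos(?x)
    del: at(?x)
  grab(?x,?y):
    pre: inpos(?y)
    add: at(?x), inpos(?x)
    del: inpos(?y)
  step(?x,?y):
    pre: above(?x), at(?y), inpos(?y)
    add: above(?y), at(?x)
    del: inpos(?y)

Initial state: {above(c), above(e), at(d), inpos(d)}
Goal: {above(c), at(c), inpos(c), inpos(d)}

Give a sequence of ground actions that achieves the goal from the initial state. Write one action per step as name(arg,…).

1. grab(e,d)  →  {above(c), above(e), at(d), at(e), inpos(e)}
2. grab(c,e)  →  {above(c), above(e), at(c), at(d), at(e), inpos(c)}
3. bind(e)  →  {above(c), above(e), at(c), at(d), inpos(c), inpos(e)}
4. grab(d,e)  →  {above(c), above(e), at(c), at(d), inpos(c), inpos(d)}

grab(e,d); grab(c,e); bind(e); grab(d,e)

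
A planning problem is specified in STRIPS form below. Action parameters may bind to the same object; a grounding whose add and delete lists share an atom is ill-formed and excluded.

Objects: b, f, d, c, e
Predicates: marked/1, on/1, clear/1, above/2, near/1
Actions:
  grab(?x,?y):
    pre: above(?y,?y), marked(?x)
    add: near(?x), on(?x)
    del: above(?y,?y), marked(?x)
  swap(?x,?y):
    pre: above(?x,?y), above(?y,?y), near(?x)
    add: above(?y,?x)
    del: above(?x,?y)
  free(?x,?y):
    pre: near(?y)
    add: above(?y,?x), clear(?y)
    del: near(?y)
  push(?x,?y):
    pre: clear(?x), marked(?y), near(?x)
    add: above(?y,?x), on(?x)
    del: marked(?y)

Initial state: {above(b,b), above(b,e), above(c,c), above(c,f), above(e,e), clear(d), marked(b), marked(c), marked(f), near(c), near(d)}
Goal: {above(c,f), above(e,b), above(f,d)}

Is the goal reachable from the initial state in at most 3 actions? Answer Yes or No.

1. grab(b,b)  →  {above(b,e), above(c,c), above(c,f), above(e,e), clear(d), marked(c), marked(f), near(b), near(c), near(d), on(b)}
2. swap(b,e)  →  {above(c,c), above(c,f), above(e,b), above(e,e), clear(d), marked(c), marked(f), near(b), near(c), near(d), on(b)}
3. push(d,f)  →  {above(c,c), above(c,f), above(e,b), above(e,e), above(f,d), clear(d), marked(c), near(b), near(c), near(d), on(b), on(d)}
optimal plan length = 3; 3 ≤ 3

Yes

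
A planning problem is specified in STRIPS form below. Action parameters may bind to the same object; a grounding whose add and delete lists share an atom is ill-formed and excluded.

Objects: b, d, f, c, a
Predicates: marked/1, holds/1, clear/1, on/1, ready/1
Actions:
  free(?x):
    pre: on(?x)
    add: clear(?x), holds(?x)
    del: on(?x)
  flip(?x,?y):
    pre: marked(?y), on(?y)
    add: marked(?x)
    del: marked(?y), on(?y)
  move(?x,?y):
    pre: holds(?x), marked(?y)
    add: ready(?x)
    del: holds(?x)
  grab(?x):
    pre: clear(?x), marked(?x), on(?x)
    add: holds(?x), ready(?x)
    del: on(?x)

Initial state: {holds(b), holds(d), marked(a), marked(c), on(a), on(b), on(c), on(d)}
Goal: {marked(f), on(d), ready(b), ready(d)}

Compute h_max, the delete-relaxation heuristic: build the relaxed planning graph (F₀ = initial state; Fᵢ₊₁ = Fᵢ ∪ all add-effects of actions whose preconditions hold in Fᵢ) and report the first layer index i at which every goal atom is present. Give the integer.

F0 = init (8 atoms)
F1 = F0 ∪ {clear(a), clear(b), clear(c), clear(d), holds(a), holds(c), marked(b), marked(d), marked(f), ready(b), ready(d)}  (19 atoms)
goal ⊆ F1  ⇒  h_max = 1

1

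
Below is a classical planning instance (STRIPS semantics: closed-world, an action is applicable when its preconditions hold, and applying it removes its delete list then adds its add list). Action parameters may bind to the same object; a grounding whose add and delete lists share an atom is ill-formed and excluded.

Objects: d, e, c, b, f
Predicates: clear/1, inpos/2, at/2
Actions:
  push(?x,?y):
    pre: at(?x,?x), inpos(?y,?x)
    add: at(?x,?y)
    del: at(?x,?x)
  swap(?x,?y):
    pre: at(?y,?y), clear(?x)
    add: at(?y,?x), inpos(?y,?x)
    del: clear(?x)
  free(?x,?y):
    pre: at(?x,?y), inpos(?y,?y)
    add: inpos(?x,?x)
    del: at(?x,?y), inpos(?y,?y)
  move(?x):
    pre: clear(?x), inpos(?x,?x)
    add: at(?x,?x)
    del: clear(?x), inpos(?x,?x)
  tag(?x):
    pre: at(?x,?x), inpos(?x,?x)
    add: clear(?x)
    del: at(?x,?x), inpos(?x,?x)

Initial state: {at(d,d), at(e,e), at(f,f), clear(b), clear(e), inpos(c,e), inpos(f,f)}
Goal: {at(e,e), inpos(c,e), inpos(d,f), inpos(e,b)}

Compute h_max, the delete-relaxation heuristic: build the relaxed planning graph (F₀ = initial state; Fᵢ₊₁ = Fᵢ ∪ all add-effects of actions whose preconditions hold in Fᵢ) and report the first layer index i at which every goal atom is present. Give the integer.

2

F0 = init (7 atoms)
F1 = F0 ∪ {at(d,b), at(d,e), at(e,b), at(e,c), at(f,b), at(f,e), clear(f), inpos(d,b), inpos(d,e), inpos(e,b), inpos(e,e), inpos(f,b), inpos(f,e)}  (20 atoms)
F2 = F1 ∪ {at(d,f), at(e,d), at(e,f), inpos(d,d), inpos(d,f), inpos(e,f)}  (26 atoms)
goal ⊆ F2  ⇒  h_max = 2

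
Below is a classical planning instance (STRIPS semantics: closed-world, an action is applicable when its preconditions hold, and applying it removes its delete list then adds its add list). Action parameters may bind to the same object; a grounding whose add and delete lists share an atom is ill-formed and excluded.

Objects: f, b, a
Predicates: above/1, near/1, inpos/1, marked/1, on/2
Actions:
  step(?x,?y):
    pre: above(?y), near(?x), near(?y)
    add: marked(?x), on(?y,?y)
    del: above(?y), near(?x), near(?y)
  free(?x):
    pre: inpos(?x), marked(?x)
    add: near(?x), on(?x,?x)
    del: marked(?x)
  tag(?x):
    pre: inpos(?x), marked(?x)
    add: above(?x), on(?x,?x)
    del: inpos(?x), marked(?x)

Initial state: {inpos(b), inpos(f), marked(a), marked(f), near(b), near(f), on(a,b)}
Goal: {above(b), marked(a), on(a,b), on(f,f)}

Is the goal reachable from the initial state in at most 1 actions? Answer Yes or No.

1. tag(f)  →  {above(f), inpos(b), marked(a), near(b), near(f), on(a,b), on(f,f)}
2. step(b,f)  →  {inpos(b), marked(a), marked(b), on(a,b), on(f,f)}
3. tag(b)  →  {above(b), marked(a), on(a,b), on(b,b), on(f,f)}
optimal plan length = 3; 3 > 1

No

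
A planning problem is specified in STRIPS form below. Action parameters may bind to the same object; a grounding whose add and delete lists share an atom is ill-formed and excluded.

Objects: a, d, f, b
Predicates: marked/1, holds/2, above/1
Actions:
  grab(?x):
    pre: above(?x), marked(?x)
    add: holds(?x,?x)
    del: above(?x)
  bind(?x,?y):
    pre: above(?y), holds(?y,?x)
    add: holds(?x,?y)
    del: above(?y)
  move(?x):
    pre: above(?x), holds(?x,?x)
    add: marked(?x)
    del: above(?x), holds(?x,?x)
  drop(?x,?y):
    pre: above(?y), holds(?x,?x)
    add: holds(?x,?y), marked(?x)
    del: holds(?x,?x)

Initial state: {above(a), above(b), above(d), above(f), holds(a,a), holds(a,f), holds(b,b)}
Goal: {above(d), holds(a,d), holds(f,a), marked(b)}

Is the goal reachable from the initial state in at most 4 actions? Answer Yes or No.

1. bind(f,a)  →  {above(b), above(d), above(f), holds(a,a), holds(a,f), holds(b,b), holds(f,a)}
2. move(b)  →  {above(d), above(f), holds(a,a), holds(a,f), holds(f,a), marked(b)}
3. drop(a,d)  →  {above(d), above(f), holds(a,d), holds(a,f), holds(f,a), marked(a), marked(b)}
optimal plan length = 3; 3 ≤ 4

Yes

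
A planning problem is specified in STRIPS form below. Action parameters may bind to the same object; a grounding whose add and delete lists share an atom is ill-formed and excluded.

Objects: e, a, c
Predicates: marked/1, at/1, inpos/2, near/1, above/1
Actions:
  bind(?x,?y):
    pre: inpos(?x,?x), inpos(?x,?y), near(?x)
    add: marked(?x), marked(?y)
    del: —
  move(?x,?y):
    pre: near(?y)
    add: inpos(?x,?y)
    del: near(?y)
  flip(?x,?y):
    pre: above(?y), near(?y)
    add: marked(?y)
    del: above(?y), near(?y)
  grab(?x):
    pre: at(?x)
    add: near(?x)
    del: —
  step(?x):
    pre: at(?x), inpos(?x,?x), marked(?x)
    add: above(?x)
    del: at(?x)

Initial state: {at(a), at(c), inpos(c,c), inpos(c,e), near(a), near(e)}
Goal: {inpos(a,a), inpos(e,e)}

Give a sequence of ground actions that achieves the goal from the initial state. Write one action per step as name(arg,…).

move(e,e); move(a,a)

1. move(e,e)  →  {at(a), at(c), inpos(c,c), inpos(c,e), inpos(e,e), near(a)}
2. move(a,a)  →  {at(a), at(c), inpos(a,a), inpos(c,c), inpos(c,e), inpos(e,e)}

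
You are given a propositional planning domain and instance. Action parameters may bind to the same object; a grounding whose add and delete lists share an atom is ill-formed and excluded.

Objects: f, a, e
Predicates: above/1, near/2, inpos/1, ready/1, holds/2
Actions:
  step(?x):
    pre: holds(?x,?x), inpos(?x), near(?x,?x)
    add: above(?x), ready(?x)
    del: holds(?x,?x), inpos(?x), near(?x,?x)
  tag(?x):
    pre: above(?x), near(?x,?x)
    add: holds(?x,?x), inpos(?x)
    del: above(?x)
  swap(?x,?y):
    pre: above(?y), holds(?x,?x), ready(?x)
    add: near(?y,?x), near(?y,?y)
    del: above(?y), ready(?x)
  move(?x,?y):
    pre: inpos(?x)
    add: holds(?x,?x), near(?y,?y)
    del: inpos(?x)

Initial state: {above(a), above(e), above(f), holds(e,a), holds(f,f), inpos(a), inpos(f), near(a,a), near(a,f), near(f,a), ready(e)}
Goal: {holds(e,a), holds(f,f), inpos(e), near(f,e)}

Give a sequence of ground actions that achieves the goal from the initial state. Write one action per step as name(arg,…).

move(f,e); tag(e); swap(e,f)

1. move(f,e)  →  {above(a), above(e), above(f), holds(e,a), holds(f,f), inpos(a), near(a,a), near(a,f), near(e,e), near(f,a), ready(e)}
2. tag(e)  →  {above(a), above(f), holds(e,a), holds(e,e), holds(f,f), inpos(a), inpos(e), near(a,a), near(a,f), near(e,e), near(f,a), ready(e)}
3. swap(e,f)  →  {above(a), holds(e,a), holds(e,e), holds(f,f), inpos(a), inpos(e), near(a,a), near(a,f), near(e,e), near(f,a), near(f,e), near(f,f)}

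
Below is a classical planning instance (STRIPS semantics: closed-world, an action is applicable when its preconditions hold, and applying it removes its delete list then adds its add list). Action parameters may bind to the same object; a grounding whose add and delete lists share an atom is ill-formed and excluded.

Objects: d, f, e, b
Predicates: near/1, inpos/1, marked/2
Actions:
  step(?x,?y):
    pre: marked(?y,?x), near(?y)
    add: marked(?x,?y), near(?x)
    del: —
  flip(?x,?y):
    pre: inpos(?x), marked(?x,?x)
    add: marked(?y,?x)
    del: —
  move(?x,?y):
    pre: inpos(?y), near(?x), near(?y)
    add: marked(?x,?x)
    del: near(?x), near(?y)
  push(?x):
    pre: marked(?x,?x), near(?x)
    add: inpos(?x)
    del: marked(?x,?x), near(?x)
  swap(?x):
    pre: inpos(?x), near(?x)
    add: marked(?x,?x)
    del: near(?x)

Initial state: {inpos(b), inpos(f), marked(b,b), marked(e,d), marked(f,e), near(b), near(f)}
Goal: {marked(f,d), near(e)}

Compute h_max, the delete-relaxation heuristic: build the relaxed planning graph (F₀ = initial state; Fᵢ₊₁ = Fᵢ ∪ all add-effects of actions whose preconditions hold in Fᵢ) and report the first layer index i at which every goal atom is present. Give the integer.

3

F0 = init (7 atoms)
F1 = F0 ∪ {marked(d,b), marked(e,b), marked(e,f), marked(f,b), marked(f,f), near(e)}  (13 atoms)
F2 = F1 ∪ {marked(b,e), marked(b,f), marked(d,e), marked(d,f), marked(e,e), near(d)}  (19 atoms)
F3 = F2 ∪ {inpos(e), marked(b,d), marked(d,d), marked(f,d)}  (23 atoms)
goal ⊆ F3  ⇒  h_max = 3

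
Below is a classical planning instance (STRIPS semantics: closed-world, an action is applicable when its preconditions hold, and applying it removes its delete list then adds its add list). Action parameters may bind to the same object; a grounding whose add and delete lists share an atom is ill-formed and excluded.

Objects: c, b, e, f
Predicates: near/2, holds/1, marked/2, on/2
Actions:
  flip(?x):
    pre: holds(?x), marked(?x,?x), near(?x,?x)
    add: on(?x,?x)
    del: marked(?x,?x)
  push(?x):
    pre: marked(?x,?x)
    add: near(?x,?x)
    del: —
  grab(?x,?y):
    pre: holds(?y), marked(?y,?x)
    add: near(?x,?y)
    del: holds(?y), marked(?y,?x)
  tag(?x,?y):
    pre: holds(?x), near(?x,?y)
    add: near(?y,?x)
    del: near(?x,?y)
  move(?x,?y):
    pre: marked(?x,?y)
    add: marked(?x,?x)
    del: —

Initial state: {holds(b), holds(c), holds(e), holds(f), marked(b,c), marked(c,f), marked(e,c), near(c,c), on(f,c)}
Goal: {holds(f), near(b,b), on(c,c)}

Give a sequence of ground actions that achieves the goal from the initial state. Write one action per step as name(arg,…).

1. move(c,f)  →  {holds(b), holds(c), holds(e), holds(f), marked(b,c), marked(c,c), marked(c,f), marked(e,c), near(c,c), on(f,c)}
2. flip(c)  →  {holds(b), holds(c), holds(e), holds(f), marked(b,c), marked(c,f), marked(e,c), near(c,c), on(c,c), on(f,c)}
3. move(b,c)  →  {holds(b), holds(c), holds(e), holds(f), marked(b,b), marked(b,c), marked(c,f), marked(e,c), near(c,c), on(c,c), on(f,c)}
4. push(b)  →  {holds(b), holds(c), holds(e), holds(f), marked(b,b), marked(b,c), marked(c,f), marked(e,c), near(b,b), near(c,c), on(c,c), on(f,c)}

move(c,f); flip(c); move(b,c); push(b)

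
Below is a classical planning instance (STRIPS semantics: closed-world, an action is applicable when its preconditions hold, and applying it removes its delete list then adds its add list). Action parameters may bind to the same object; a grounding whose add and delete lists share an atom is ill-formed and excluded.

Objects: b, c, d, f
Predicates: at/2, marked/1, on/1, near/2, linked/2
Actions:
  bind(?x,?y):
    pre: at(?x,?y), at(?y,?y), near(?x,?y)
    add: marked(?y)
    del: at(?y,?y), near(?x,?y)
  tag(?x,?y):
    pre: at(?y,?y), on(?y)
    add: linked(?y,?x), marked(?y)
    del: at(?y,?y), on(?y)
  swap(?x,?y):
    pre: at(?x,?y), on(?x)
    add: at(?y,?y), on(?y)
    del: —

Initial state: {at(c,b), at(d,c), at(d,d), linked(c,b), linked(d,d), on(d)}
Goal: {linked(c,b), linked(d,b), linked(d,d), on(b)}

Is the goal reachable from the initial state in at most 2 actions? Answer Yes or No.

No

1. swap(d,c)  →  {at(c,b), at(c,c), at(d,c), at(d,d), linked(c,b), linked(d,d), on(c), on(d)}
2. tag(b,d)  →  {at(c,b), at(c,c), at(d,c), linked(c,b), linked(d,b), linked(d,d), marked(d), on(c)}
3. swap(c,b)  →  {at(b,b), at(c,b), at(c,c), at(d,c), linked(c,b), linked(d,b), linked(d,d), marked(d), on(b), on(c)}
optimal plan length = 3; 3 > 2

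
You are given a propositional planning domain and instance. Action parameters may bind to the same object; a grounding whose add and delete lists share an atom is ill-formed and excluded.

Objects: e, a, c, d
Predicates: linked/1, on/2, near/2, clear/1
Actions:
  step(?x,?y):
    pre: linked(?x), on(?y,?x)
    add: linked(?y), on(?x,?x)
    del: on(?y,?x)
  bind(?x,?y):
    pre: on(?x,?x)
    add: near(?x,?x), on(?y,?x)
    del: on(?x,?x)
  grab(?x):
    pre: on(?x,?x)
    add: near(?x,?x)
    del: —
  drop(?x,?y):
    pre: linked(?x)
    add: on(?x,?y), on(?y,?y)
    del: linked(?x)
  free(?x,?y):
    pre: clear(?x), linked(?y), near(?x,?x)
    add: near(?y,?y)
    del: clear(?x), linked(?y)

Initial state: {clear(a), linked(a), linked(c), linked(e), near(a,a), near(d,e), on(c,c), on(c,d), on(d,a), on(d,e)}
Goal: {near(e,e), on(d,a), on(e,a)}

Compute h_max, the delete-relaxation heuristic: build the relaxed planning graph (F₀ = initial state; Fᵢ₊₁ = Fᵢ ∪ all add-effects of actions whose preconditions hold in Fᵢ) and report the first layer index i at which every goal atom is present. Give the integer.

1

F0 = init (10 atoms)
F1 = F0 ∪ {linked(d), near(c,c), near(e,e), on(a,a), on(a,c), on(a,d), on(a,e), on(c,a), on(c,e), on(d,c), on(d,d), on(e,a), on(e,c), on(e,d), on(e,e)}  (25 atoms)
goal ⊆ F1  ⇒  h_max = 1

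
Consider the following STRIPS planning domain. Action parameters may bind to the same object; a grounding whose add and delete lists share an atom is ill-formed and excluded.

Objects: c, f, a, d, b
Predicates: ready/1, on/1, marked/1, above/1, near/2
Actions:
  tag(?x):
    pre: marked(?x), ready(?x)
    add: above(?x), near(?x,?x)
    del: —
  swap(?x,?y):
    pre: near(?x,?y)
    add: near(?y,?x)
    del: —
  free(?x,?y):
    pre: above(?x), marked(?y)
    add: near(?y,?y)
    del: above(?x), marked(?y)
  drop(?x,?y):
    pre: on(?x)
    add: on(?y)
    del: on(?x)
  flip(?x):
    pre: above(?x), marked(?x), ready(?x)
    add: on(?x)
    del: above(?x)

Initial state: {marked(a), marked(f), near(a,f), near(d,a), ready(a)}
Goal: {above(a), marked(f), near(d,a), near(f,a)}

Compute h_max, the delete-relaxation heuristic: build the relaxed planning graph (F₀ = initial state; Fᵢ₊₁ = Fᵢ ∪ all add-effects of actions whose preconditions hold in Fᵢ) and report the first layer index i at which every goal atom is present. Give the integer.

F0 = init (5 atoms)
F1 = F0 ∪ {above(a), near(a,a), near(a,d), near(f,a)}  (9 atoms)
goal ⊆ F1  ⇒  h_max = 1

1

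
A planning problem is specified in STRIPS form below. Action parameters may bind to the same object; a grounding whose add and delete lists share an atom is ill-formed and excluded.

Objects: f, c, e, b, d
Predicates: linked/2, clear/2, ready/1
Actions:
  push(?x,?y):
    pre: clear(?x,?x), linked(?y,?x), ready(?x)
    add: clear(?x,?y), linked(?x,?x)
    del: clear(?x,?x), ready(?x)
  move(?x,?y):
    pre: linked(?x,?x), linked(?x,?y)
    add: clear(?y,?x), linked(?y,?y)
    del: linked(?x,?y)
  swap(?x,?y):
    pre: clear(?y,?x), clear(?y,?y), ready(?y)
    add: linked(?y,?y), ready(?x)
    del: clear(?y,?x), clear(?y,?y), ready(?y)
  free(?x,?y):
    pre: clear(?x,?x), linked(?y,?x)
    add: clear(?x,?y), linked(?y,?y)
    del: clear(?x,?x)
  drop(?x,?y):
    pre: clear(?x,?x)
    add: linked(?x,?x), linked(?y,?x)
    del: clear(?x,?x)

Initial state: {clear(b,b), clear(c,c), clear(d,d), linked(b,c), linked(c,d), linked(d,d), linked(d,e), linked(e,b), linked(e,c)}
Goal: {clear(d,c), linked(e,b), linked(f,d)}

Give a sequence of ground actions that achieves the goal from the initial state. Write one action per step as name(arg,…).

drop(c,f); move(c,d); drop(d,f)

1. drop(c,f)  →  {clear(b,b), clear(d,d), linked(b,c), linked(c,c), linked(c,d), linked(d,d), linked(d,e), linked(e,b), linked(e,c), linked(f,c)}
2. move(c,d)  →  {clear(b,b), clear(d,c), clear(d,d), linked(b,c), linked(c,c), linked(d,d), linked(d,e), linked(e,b), linked(e,c), linked(f,c)}
3. drop(d,f)  →  {clear(b,b), clear(d,c), linked(b,c), linked(c,c), linked(d,d), linked(d,e), linked(e,b), linked(e,c), linked(f,c), linked(f,d)}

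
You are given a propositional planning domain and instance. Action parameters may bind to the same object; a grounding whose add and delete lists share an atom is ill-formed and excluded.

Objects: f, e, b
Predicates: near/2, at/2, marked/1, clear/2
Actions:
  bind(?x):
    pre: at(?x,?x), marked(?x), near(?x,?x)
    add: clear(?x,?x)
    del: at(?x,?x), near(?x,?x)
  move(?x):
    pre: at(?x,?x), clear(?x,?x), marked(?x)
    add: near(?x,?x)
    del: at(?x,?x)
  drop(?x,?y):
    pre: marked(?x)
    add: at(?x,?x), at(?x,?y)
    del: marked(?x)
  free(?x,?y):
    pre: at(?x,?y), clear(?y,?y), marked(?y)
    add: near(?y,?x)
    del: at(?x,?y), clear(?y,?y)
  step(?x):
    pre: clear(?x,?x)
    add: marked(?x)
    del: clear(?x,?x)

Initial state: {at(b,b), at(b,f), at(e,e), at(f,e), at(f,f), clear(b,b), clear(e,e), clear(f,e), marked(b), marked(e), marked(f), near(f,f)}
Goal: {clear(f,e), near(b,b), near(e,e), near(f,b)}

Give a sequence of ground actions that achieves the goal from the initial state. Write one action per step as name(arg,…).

bind(f); move(e); move(b); free(b,f)

1. bind(f)  →  {at(b,b), at(b,f), at(e,e), at(f,e), clear(b,b), clear(e,e), clear(f,e), clear(f,f), marked(b), marked(e), marked(f)}
2. move(e)  →  {at(b,b), at(b,f), at(f,e), clear(b,b), clear(e,e), clear(f,e), clear(f,f), marked(b), marked(e), marked(f), near(e,e)}
3. move(b)  →  {at(b,f), at(f,e), clear(b,b), clear(e,e), clear(f,e), clear(f,f), marked(b), marked(e), marked(f), near(b,b), near(e,e)}
4. free(b,f)  →  {at(f,e), clear(b,b), clear(e,e), clear(f,e), marked(b), marked(e), marked(f), near(b,b), near(e,e), near(f,b)}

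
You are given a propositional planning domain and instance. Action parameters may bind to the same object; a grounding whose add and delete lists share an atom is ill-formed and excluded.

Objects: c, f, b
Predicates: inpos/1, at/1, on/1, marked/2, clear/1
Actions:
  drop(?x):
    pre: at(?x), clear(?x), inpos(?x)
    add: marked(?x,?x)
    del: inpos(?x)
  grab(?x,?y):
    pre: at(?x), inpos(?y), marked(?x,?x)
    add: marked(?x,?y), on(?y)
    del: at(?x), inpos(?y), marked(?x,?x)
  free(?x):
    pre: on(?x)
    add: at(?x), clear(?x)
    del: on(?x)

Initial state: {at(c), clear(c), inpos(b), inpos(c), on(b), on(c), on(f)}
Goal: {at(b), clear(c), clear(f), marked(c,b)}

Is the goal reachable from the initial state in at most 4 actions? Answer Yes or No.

1. drop(c)  →  {at(c), clear(c), inpos(b), marked(c,c), on(b), on(c), on(f)}
2. grab(c,b)  →  {clear(c), marked(c,b), on(b), on(c), on(f)}
3. free(f)  →  {at(f), clear(c), clear(f), marked(c,b), on(b), on(c)}
4. free(b)  →  {at(b), at(f), clear(b), clear(c), clear(f), marked(c,b), on(c)}
optimal plan length = 4; 4 ≤ 4

Yes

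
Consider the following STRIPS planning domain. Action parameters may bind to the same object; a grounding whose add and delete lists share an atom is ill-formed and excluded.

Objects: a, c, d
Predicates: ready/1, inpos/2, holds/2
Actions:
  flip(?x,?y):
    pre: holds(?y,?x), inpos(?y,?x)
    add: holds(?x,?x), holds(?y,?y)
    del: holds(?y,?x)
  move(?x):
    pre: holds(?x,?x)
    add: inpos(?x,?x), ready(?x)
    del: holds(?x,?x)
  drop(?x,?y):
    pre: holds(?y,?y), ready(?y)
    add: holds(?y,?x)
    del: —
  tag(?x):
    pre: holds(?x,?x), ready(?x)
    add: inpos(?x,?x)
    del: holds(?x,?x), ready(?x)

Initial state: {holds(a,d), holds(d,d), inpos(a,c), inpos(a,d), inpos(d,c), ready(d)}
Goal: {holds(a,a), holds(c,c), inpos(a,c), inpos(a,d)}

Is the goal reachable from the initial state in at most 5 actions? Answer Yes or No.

1. flip(d,a)  →  {holds(a,a), holds(d,d), inpos(a,c), inpos(a,d), inpos(d,c), ready(d)}
2. drop(c,d)  →  {holds(a,a), holds(d,c), holds(d,d), inpos(a,c), inpos(a,d), inpos(d,c), ready(d)}
3. flip(c,d)  →  {holds(a,a), holds(c,c), holds(d,d), inpos(a,c), inpos(a,d), inpos(d,c), ready(d)}
optimal plan length = 3; 3 ≤ 5

Yes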